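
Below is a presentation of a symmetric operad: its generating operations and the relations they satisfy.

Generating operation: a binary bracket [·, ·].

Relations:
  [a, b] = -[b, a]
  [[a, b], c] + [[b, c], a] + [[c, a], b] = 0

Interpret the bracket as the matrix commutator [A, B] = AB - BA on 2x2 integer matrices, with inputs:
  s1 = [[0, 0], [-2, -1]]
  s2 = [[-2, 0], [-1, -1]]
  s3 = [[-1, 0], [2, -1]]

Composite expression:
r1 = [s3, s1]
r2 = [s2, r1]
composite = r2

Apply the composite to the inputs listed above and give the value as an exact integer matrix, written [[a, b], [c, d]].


[[0, 0], [2, 0]]

[s3, s1] = [[0, 0], [2, 0]]
[s2, [s3, s1]] = [[0, 0], [2, 0]]


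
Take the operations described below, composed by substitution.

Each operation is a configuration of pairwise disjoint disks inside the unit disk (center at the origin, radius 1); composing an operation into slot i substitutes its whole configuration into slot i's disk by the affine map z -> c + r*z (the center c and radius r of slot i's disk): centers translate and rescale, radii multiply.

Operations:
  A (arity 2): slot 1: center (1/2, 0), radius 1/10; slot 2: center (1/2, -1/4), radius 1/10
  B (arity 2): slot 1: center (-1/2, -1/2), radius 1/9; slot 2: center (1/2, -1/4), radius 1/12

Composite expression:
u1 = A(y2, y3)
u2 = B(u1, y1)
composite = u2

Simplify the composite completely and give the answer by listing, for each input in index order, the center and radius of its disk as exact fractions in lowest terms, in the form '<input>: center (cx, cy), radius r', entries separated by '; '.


Follow each y-input down from B: c' goes to c + r*c', radius to r*r'.
y2 passes through 2 substitutions, ending at center (-4/9, -1/2), radius 1/90
y3 passes through 2 substitutions, ending at center (-4/9, -19/36), radius 1/90
y1 passes through 1 substitution, ending at center (1/2, -1/4), radius 1/12

y1: center (1/2, -1/4), radius 1/12; y2: center (-4/9, -1/2), radius 1/90; y3: center (-4/9, -19/36), radius 1/90


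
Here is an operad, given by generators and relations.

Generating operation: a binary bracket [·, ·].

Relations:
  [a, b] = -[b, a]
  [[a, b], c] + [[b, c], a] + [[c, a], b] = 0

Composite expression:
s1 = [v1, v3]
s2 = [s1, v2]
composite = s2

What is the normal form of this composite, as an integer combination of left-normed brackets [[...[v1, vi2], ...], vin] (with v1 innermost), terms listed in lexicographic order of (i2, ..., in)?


Left-normed coefficients sit on the v1-initial expansion words.
Composite bracket: [[v1, v3], v2]
Each bracket splits as ab - ba, giving 4 signed words (2^2 = 4).
Only words starting with v1 matter:
  sign of v1v3v2 is +1, so it contributes +[[v1, v3], v2]

[[v1, v3], v2]


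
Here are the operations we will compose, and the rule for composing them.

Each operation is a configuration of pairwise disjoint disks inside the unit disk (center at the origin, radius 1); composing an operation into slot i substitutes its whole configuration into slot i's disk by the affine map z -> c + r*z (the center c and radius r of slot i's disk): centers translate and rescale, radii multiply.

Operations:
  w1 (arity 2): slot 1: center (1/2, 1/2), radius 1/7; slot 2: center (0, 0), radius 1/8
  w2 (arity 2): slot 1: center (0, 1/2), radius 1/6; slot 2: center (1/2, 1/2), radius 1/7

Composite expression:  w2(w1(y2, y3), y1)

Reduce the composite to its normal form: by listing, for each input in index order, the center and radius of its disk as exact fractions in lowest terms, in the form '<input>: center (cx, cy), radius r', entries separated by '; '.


y1: center (1/2, 1/2), radius 1/7; y2: center (1/12, 7/12), radius 1/42; y3: center (0, 1/2), radius 1/48

Below w2, radii multiply path by path; the y-disk centers shift.
tracing y2 down its 2-map path: center (1/12, 7/12), radius 1/42
tracing y3 down its 2-map path: center (0, 1/2), radius 1/48
tracing y1 down its 1-map path: center (1/2, 1/2), radius 1/7


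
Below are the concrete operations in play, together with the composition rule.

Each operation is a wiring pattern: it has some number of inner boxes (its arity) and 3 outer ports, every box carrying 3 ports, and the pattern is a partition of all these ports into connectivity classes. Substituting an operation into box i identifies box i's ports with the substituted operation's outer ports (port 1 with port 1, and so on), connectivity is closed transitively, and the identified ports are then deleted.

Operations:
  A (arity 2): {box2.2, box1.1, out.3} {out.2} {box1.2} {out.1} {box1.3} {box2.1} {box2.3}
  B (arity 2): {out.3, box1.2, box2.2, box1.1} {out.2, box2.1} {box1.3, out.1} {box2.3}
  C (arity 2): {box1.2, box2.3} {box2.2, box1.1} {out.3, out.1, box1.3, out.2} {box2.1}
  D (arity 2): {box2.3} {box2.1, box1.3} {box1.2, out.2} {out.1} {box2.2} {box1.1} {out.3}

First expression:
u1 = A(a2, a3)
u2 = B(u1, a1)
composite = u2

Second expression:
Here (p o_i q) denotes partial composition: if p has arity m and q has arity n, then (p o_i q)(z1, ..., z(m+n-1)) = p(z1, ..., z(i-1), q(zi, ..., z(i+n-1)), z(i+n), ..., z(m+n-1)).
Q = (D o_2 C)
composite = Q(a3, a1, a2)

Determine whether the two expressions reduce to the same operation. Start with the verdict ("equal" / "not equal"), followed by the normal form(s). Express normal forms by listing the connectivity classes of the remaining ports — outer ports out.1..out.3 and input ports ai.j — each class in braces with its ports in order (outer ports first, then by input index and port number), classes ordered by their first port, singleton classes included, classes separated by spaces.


not equal — first {out.1, a2.1, a3.2} {out.2, a1.1} {out.3, a1.2} {a1.3} {a2.2} {a2.3} {a3.1} {a3.3}, second {out.1} {out.2, a3.2} {out.3} {a1.1, a2.2} {a1.2, a2.3} {a1.3, a3.3} {a2.1} {a3.1}

The first composite normalizes to {out.1, a2.1, a3.2} {out.2, a1.1} {out.3, a1.2} {a1.3} {a2.2} {a2.3} {a3.1} {a3.3}
The second composite normalizes to {out.1} {out.2, a3.2} {out.3} {a1.1, a2.2} {a1.2, a2.3} {a1.3, a3.3} {a2.1} {a3.1}
The forms do not match — not equal.


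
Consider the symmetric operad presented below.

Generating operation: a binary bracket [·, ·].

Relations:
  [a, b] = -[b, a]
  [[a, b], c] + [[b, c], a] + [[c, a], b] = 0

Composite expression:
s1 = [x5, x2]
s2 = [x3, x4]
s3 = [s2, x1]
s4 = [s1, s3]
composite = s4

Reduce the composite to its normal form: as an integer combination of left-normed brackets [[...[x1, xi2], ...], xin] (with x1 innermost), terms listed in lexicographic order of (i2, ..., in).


-[[[[x1, x3], x4], x2], x5] + [[[[x1, x3], x4], x5], x2] + [[[[x1, x4], x3], x2], x5] - [[[[x1, x4], x3], x5], x2]

In the tensor algebra, words opening x1 carry the x1-anchored form.
Composite bracket: [[x5, x2], [[x3, x4], x1]]
Full expansion: 16 signed words from ab - ba (2^4 = 16).
Coefficients come from the x1-initial words:
  from x1x3x4x2x5, sign -1: term -[[[[x1, x3], x4], x2], x5]
  from x1x3x4x5x2, sign +1: term +[[[[x1, x3], x4], x5], x2]
  from x1x4x3x2x5, sign +1: term +[[[[x1, x4], x3], x2], x5]
  from x1x4x3x5x2, sign -1: term -[[[[x1, x4], x3], x5], x2]


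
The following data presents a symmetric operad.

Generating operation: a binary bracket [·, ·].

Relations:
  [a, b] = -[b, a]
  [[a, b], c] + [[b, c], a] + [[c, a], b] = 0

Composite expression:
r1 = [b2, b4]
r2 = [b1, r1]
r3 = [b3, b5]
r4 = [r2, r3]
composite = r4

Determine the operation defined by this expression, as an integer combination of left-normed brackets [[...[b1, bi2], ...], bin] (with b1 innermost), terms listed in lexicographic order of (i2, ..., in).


[[[[b1, b2], b4], b3], b5] - [[[[b1, b2], b4], b5], b3] - [[[[b1, b4], b2], b3], b5] + [[[[b1, b4], b2], b5], b3]

In the tensor algebra, words opening b1 carry the b1-anchored form.
Composite bracket: [[b1, [b2, b4]], [b3, b5]]
The bracket unfolds into 16 signed words via [a, b] = ab - ba (2^4 = 16).
Coefficients come from the b1-initial words:
  the word b1b2b4b3b5 carries sign +1 and contributes +[[[[b1, b2], b4], b3], b5]
  the word b1b2b4b5b3 carries sign -1 and contributes -[[[[b1, b2], b4], b5], b3]
  the word b1b4b2b3b5 carries sign -1 and contributes -[[[[b1, b4], b2], b3], b5]
  the word b1b4b2b5b3 carries sign +1 and contributes +[[[[b1, b4], b2], b5], b3]


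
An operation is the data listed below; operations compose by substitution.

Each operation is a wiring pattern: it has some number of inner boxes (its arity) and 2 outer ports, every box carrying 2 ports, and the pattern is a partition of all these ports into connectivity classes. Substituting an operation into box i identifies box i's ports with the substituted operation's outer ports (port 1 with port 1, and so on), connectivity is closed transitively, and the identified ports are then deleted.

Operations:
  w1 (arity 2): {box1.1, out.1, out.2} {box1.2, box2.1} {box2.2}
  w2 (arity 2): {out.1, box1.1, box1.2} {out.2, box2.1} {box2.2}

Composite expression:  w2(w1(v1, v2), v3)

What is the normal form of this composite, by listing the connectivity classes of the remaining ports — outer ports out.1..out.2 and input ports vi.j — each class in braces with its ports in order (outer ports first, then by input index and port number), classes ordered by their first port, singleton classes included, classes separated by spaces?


{out.1, v1.1} {out.2, v3.1} {v1.2, v2.1} {v2.2} {v3.2}

Two ports join when wires chain via w2-identified ports.
w1 over (v1, v2) gives {out.1, out.2, v1.1} {v1.2, v2.1} {v2.2}, out.j being that stage's outer ports
w2 over (v1, v2, v3) gives {out.1, v1.1} {out.2, v3.1} {v1.2, v2.1} {v2.2} {v3.2}, out.j being that stage's outer ports


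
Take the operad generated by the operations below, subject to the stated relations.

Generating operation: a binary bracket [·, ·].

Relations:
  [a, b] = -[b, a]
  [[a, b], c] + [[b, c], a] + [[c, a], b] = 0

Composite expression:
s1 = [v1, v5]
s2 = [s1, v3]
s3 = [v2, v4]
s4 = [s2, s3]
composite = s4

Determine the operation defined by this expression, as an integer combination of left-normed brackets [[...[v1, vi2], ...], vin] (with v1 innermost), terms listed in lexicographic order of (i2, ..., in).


[[[[v1, v5], v3], v2], v4] - [[[[v1, v5], v3], v4], v2]

A multilinear Lie element is pinned by v1-initial words (v1 innermost).
Composite bracket: [[[v1, v5], v3], [v2, v4]]
Applying ab - ba throughout gives 16 signed words (2^4 = 16).
Words beginning with v1 determine it all:
  v1v5v3v2v4 (sign +1) contributes +[[[[v1, v5], v3], v2], v4]
  v1v5v3v4v2 (sign -1) contributes -[[[[v1, v5], v3], v4], v2]


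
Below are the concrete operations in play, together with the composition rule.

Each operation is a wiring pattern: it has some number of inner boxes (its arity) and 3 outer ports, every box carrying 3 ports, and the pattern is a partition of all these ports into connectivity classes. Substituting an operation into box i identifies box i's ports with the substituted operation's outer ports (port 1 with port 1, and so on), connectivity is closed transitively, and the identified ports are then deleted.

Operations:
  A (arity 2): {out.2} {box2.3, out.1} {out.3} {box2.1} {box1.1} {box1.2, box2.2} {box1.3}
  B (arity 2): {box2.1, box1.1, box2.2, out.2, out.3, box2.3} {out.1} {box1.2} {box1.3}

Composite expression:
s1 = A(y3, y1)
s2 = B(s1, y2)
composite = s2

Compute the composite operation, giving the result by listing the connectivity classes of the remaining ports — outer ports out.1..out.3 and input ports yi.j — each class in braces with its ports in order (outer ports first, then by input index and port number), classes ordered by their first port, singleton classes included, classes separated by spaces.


Reachability decides: close wires over B-identified ports.
through A, on inputs (y3, y1): {out.1, y1.3} {out.2} {out.3} {y1.1} {y1.2, y3.2} {y3.1} {y3.3} (out.j = stage outer ports)
through B, on inputs (y3, y1, y2): {out.1} {out.2, out.3, y1.3, y2.1, y2.2, y2.3} {y1.1} {y1.2, y3.2} {y3.1} {y3.3} (out.j = stage outer ports)

{out.1} {out.2, out.3, y1.3, y2.1, y2.2, y2.3} {y1.1} {y1.2, y3.2} {y3.1} {y3.3}


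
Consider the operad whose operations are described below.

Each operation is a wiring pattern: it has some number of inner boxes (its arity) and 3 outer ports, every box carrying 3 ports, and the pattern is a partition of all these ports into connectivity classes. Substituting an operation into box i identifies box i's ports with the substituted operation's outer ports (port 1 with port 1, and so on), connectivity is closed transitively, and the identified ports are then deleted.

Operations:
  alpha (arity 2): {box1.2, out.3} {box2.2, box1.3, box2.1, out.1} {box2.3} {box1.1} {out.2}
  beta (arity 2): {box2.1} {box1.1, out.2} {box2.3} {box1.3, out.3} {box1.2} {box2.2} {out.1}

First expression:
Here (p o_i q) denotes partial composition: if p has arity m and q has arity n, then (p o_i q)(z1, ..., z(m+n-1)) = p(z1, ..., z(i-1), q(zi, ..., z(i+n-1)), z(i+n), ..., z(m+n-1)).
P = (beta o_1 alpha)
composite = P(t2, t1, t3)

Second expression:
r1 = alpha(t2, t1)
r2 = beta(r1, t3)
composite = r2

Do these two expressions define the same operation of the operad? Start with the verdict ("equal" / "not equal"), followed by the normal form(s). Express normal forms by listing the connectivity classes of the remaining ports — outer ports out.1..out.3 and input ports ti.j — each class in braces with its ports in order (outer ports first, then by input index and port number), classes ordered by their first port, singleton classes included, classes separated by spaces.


equal; both compose to {out.1} {out.2, t1.1, t1.2, t2.3} {out.3, t2.2} {t1.3} {t2.1} {t3.1} {t3.2} {t3.3}

The first composite normalizes to {out.1} {out.2, t1.1, t1.2, t2.3} {out.3, t2.2} {t1.3} {t2.1} {t3.1} {t3.2} {t3.3}
The second composite normalizes to {out.1} {out.2, t1.1, t1.2, t2.3} {out.3, t2.2} {t1.3} {t2.1} {t3.1} {t3.2} {t3.3}
Both agree, so they are equal.


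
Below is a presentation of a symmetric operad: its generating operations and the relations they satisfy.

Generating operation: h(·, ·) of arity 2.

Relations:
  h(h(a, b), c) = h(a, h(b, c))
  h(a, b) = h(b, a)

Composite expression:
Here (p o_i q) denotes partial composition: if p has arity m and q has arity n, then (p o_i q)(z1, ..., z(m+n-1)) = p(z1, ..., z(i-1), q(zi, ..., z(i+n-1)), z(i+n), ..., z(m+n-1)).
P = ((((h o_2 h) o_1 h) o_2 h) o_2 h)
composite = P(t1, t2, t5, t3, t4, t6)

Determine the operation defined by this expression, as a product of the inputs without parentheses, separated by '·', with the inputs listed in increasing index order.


t1 · t2 · t3 · t4 · t5 · t6

Shape and order are irrelevant to h; the t-input set decides.
h(t2, t5) spells out as t2 · t5
h(h(t2, t5), t3) spells out as t2 · t5 · t3
h(t1, h(h(t2, t5), t3)) spells out as t1 · t2 · t5 · t3
h(t4, t6) spells out as t4 · t6
h(h(t1, h(h(t2, t5), t3)), h(t4, t6)) spells out as t1 · t2 · t5 · t3 · t4 · t6
rearranged into index order: t1 · t2 · t3 · t4 · t5 · t6


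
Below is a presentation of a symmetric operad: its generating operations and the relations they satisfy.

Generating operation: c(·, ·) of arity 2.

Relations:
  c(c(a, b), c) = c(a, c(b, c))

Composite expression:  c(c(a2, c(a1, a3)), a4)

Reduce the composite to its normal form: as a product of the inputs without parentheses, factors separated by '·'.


a2 · a1 · a3 · a4


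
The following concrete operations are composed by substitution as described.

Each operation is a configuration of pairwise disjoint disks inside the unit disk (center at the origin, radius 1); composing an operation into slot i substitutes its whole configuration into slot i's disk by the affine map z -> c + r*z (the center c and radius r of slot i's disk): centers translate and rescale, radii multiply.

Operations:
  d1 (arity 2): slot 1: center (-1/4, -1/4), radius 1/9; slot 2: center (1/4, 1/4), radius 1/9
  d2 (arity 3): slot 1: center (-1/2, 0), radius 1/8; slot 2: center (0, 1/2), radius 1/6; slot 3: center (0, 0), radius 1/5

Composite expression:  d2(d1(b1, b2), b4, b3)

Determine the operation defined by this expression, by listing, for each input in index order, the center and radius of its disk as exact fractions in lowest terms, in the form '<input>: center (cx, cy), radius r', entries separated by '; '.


b1: center (-17/32, -1/32), radius 1/72; b2: center (-15/32, 1/32), radius 1/72; b3: center (0, 0), radius 1/5; b4: center (0, 1/2), radius 1/6

Only the slot chain above each b matters under d2; compose those maps.
input b1: composing its 2 substitution steps yields center (-17/32, -1/32), radius 1/72
input b2: composing its 2 substitution steps yields center (-15/32, 1/32), radius 1/72
input b4: composing its 1 substitution step yields center (0, 1/2), radius 1/6
input b3: composing its 1 substitution step yields center (0, 0), radius 1/5


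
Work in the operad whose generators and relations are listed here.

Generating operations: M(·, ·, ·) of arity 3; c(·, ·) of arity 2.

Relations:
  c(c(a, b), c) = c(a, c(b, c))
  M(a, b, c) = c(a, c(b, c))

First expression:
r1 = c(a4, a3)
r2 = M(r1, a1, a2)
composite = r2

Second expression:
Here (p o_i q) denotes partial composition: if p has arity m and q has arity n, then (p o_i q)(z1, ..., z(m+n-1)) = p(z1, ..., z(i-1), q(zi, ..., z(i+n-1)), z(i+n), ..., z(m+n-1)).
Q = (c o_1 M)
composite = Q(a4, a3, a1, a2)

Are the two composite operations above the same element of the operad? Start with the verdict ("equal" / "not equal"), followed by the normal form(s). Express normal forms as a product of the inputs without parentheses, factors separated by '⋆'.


equal — both sides give a4 ⋆ a3 ⋆ a1 ⋆ a2

Normal form of the first expression: a4 ⋆ a3 ⋆ a1 ⋆ a2
Normal form of the second expression: a4 ⋆ a3 ⋆ a1 ⋆ a2
Identical normal forms: equal.


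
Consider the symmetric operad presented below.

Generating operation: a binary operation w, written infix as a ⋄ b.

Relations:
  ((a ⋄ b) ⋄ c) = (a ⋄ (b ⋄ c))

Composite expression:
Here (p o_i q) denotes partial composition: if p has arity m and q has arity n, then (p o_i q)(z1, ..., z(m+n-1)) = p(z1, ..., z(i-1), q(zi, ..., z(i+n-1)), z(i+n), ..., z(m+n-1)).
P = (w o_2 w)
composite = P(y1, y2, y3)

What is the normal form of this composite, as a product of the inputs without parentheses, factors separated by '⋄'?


y1 ⋄ y2 ⋄ y3


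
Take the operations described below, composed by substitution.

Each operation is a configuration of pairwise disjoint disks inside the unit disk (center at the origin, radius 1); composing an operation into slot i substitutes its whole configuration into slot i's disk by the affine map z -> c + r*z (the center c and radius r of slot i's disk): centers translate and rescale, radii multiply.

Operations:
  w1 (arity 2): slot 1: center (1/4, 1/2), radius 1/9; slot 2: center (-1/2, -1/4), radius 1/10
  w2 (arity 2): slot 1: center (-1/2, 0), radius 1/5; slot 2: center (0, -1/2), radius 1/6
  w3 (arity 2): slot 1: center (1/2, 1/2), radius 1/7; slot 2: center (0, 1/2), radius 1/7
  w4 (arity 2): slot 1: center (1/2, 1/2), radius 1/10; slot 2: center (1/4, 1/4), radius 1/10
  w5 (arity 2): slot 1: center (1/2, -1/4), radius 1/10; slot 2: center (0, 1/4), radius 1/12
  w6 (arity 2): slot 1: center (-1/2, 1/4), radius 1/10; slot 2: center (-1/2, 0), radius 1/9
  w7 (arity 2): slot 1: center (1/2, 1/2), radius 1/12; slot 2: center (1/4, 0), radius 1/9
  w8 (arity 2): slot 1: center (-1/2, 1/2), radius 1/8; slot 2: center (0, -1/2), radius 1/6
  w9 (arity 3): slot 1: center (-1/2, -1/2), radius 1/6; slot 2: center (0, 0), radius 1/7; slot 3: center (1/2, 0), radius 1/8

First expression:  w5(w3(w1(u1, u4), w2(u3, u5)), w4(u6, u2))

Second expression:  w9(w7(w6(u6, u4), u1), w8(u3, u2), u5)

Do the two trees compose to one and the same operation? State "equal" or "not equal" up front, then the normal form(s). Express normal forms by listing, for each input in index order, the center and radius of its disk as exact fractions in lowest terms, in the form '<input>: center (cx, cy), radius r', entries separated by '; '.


not equal; the first gives u1: center (31/56, -27/140), radius 1/630; u2: center (1/48, 13/48), radius 1/120; u3: center (69/140, -1/5), radius 1/350; u4: center (19/35, -57/280), radius 1/700; u5: center (1/2, -29/140), radius 1/420; u6: center (1/24, 7/24), radius 1/120 and the second u1: center (-11/24, -1/2), radius 1/54; u2: center (0, -1/14), radius 1/42; u3: center (-1/14, 1/14), radius 1/56; u4: center (-61/144, -5/12), radius 1/648; u5: center (1/2, 0), radius 1/8; u6: center (-61/144, -119/288), radius 1/720

In normal form, the first expression is u1: center (31/56, -27/140), radius 1/630; u2: center (1/48, 13/48), radius 1/120; u3: center (69/140, -1/5), radius 1/350; u4: center (19/35, -57/280), radius 1/700; u5: center (1/2, -29/140), radius 1/420; u6: center (1/24, 7/24), radius 1/120
In normal form, the second expression is u1: center (-11/24, -1/2), radius 1/54; u2: center (0, -1/14), radius 1/42; u3: center (-1/14, 1/14), radius 1/56; u4: center (-61/144, -5/12), radius 1/648; u5: center (1/2, 0), radius 1/8; u6: center (-61/144, -119/288), radius 1/720
No match — not equal.


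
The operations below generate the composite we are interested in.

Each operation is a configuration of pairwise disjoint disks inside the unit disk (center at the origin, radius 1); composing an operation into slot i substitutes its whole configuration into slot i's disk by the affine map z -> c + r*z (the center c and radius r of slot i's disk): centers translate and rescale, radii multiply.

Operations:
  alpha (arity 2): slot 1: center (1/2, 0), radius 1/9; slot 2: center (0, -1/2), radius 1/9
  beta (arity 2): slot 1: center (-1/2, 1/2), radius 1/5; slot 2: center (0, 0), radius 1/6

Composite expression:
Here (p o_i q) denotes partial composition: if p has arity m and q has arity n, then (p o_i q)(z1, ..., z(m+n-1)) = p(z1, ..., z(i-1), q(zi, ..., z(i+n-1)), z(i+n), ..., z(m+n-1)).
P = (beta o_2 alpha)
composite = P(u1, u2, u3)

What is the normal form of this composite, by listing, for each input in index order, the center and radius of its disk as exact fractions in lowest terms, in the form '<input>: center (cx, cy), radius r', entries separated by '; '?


Below beta, radii multiply path by path; the u-disk centers shift.
tracing u1 down its 1-map path: center (-1/2, 1/2), radius 1/5
tracing u2 down its 2-map path: center (1/12, 0), radius 1/54
tracing u3 down its 2-map path: center (0, -1/12), radius 1/54

u1: center (-1/2, 1/2), radius 1/5; u2: center (1/12, 0), radius 1/54; u3: center (0, -1/12), radius 1/54


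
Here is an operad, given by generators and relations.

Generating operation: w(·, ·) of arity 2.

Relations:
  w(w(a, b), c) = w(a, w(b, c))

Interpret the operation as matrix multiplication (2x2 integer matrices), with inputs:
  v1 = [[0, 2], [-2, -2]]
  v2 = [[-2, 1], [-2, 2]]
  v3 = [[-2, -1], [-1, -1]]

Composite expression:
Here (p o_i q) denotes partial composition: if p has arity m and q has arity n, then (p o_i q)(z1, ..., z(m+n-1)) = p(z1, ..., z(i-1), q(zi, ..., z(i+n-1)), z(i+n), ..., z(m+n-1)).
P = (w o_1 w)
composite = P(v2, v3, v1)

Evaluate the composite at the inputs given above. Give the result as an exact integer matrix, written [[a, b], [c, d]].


[[-2, 4], [0, 4]]

w(v2, v3) = [[3, 1], [2, 0]]
w(w(v2, v3), v1) = [[-2, 4], [0, 4]]


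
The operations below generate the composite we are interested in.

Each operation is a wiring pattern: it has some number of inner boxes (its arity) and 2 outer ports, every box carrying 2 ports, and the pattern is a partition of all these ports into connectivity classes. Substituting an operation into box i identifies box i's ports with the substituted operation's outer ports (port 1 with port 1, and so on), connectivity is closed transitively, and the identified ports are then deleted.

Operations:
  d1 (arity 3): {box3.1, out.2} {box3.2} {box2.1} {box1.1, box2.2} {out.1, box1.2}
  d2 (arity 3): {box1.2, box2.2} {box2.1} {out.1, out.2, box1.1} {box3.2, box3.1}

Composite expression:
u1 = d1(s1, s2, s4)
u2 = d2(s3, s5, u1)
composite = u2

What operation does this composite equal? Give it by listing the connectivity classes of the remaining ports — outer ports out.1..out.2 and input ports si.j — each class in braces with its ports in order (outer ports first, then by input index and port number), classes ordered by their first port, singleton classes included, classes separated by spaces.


{out.1, out.2, s3.1} {s1.1, s2.2} {s1.2, s4.1} {s2.1} {s3.2, s5.2} {s4.2} {s5.1}


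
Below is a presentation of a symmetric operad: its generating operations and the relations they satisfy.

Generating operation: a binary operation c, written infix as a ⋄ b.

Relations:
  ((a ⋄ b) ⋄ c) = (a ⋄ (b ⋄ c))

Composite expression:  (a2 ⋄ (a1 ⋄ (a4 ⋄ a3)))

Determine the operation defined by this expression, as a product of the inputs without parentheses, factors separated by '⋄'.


a2 ⋄ a1 ⋄ a4 ⋄ a3


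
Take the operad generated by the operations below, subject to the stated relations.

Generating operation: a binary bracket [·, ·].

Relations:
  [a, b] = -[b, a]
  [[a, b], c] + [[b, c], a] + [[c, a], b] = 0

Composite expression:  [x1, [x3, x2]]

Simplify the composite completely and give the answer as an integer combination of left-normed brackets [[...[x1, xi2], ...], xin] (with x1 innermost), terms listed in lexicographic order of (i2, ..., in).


-[[x1, x2], x3] + [[x1, x3], x2]

Antisymmetry and Jacobi reduce to x1-anchored left-normed brackets.
Composite bracket: [x1, [x3, x2]]
Under [a, b] = ab - ba we get 4 signed associative words (2^2 = 4).
Only words starting with x1 matter:
  sign of x1x2x3 is -1, so it contributes -[[x1, x2], x3]
  sign of x1x3x2 is +1, so it contributes +[[x1, x3], x2]


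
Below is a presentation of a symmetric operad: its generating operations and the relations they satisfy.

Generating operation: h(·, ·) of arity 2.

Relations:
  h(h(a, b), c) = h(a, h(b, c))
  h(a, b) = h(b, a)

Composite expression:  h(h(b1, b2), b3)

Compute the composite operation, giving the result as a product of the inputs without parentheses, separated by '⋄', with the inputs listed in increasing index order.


Reordering under h is free, so list the b-inputs canonically.
h(b1, b2) unparenthesizes to b1 ⋄ b2
h(h(b1, b2), b3) unparenthesizes to b1 ⋄ b2 ⋄ b3
rearranged into index order: b1 ⋄ b2 ⋄ b3

b1 ⋄ b2 ⋄ b3


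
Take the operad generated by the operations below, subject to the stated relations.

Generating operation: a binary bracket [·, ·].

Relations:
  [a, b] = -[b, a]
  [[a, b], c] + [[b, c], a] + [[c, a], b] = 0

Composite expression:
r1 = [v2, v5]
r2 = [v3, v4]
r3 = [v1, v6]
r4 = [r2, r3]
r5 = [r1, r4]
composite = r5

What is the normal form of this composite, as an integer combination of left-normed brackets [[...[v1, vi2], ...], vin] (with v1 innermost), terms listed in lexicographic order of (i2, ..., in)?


Antisymmetry and Jacobi reduce to v1-anchored left-normed brackets.
Composite bracket: [[v2, v5], [[v3, v4], [v1, v6]]]
Expanding via [a, b] = ab - ba: 32 signed words (2^5 = 32).
The v1-initial words carry the normal form:
  v1v6v3v4v2v5 appears with sign +1, giving the term +[[[[[v1, v6], v3], v4], v2], v5]
  v1v6v3v4v5v2 appears with sign -1, giving the term -[[[[[v1, v6], v3], v4], v5], v2]
  v1v6v4v3v2v5 appears with sign -1, giving the term -[[[[[v1, v6], v4], v3], v2], v5]
  v1v6v4v3v5v2 appears with sign +1, giving the term +[[[[[v1, v6], v4], v3], v5], v2]

[[[[[v1, v6], v3], v4], v2], v5] - [[[[[v1, v6], v3], v4], v5], v2] - [[[[[v1, v6], v4], v3], v2], v5] + [[[[[v1, v6], v4], v3], v5], v2]


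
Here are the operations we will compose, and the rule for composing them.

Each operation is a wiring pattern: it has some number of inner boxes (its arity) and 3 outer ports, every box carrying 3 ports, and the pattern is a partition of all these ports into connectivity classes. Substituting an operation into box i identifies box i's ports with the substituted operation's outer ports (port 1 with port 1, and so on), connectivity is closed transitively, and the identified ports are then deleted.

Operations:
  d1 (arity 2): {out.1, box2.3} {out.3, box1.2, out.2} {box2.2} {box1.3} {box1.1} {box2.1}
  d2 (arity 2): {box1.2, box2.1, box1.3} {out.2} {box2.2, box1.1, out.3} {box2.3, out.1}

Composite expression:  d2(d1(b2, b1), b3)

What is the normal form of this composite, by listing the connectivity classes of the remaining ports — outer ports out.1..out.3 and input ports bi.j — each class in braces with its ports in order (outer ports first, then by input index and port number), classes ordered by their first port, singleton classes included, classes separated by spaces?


{out.1, b3.3} {out.2} {out.3, b1.3, b3.2} {b1.1} {b1.2} {b2.1} {b2.2, b3.1} {b2.3}

Substituting into d2 glues patterns; closure does the rest.
the subtree at d1 composes to {out.1, b1.3} {out.2, out.3, b2.2} {b1.1} {b1.2} {b2.1} {b2.3} on (b2, b1); out.j = own outer ports
the subtree at d2 composes to {out.1, b3.3} {out.2} {out.3, b1.3, b3.2} {b1.1} {b1.2} {b2.1} {b2.2, b3.1} {b2.3} on (b2, b1, b3); out.j = own outer ports


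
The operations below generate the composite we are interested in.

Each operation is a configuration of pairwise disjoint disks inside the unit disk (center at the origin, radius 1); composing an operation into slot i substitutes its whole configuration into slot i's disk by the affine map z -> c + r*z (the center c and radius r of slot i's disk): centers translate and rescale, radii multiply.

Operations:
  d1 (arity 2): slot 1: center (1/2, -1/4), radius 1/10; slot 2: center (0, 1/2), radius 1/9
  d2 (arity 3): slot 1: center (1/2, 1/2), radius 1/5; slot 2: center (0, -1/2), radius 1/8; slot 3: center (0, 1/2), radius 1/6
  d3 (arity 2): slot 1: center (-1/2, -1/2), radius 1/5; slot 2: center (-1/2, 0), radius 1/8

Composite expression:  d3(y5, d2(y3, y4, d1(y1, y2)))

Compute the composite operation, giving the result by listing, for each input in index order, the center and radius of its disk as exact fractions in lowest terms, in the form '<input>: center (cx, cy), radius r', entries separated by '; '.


y1: center (-47/96, 11/192), radius 1/480; y2: center (-1/2, 7/96), radius 1/432; y3: center (-7/16, 1/16), radius 1/40; y4: center (-1/2, -1/16), radius 1/64; y5: center (-1/2, -1/2), radius 1/5

Only the slot chain above each y matters under d3; compose those maps.
y5: after 1 affine step, its disk has center (-1/2, -1/2), radius 1/5
y3: after 2 affine steps, its disk has center (-7/16, 1/16), radius 1/40
y4: after 2 affine steps, its disk has center (-1/2, -1/16), radius 1/64
y1: after 3 affine steps, its disk has center (-47/96, 11/192), radius 1/480
y2: after 3 affine steps, its disk has center (-1/2, 7/96), radius 1/432


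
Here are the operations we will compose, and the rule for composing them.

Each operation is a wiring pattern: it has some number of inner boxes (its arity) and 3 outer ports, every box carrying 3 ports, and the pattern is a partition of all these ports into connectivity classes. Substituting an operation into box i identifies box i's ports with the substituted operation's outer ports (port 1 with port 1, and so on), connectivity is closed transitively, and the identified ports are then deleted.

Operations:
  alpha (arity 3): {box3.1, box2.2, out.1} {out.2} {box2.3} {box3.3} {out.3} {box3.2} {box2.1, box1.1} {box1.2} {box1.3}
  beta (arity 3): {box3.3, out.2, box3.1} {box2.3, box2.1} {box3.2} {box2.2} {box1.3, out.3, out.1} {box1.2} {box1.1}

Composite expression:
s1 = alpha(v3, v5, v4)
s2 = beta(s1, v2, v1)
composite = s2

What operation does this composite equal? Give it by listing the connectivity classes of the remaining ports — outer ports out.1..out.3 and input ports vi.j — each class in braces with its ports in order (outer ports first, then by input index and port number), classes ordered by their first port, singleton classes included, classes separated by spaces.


{out.1, out.3} {out.2, v1.1, v1.3} {v1.2} {v2.1, v2.3} {v2.2} {v3.1, v5.1} {v3.2} {v3.3} {v4.1, v5.2} {v4.2} {v4.3} {v5.3}

Connectivity passes through glued beta-boundaries; trace each wire chain.
the subtree at alpha composes to {out.1, v4.1, v5.2} {out.2} {out.3} {v3.1, v5.1} {v3.2} {v3.3} {v4.2} {v4.3} {v5.3} on (v3, v5, v4); out.j = own outer ports
the subtree at beta composes to {out.1, out.3} {out.2, v1.1, v1.3} {v1.2} {v2.1, v2.3} {v2.2} {v3.1, v5.1} {v3.2} {v3.3} {v4.1, v5.2} {v4.2} {v4.3} {v5.3} on (v3, v5, v4, v2, v1); out.j = own outer ports


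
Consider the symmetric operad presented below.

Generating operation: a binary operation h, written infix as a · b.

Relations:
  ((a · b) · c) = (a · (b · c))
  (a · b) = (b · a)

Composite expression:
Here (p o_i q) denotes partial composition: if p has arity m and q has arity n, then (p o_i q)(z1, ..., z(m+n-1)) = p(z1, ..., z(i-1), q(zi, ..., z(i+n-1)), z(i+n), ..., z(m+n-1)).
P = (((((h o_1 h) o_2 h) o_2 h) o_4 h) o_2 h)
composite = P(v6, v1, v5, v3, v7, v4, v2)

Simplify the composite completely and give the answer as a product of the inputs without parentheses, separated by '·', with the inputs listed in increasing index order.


v1 · v2 · v3 · v4 · v5 · v6 · v7

Key point: h commutes, so take the v-inputs in any fixed order.
(v1 · v5) linearizes to v1 · v5
((v1 · v5) · v3) linearizes to v1 · v5 · v3
(v7 · v4) linearizes to v7 · v4
(((v1 · v5) · v3) · (v7 · v4)) linearizes to v1 · v5 · v3 · v7 · v4
(v6 · (((v1 · v5) · v3) · (v7 · v4))) linearizes to v6 · v1 · v5 · v3 · v7 · v4
((v6 · (((v1 · v5) · v3) · (v7 · v4))) · v2) linearizes to v6 · v1 · v5 · v3 · v7 · v4 · v2
putting the inputs in ascending order: v1 · v2 · v3 · v4 · v5 · v6 · v7


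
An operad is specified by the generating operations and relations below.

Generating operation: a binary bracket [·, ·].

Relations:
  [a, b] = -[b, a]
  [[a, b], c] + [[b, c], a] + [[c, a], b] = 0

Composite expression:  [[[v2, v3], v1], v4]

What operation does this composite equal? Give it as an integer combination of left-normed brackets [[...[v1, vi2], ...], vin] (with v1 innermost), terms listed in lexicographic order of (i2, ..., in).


-[[[v1, v2], v3], v4] + [[[v1, v3], v2], v4]

A multilinear Lie element is pinned by v1-initial words (v1 innermost).
Composite bracket: [[[v2, v3], v1], v4]
The bracket unfolds into 8 signed words via [a, b] = ab - ba (2^3 = 8).
Words beginning with v1 determine it all:
  v1v2v3v4 (sign -1) contributes -[[[v1, v2], v3], v4]
  v1v3v2v4 (sign +1) contributes +[[[v1, v3], v2], v4]


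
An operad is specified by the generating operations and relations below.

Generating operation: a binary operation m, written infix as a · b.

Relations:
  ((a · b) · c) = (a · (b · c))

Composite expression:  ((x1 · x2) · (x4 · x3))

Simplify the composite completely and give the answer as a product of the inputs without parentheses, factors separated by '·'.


x1 · x2 · x4 · x3

Every regrouping of m is equal, so read the x-inputs in written order.
(x1 · x2) unparenthesizes to x1 · x2
(x4 · x3) unparenthesizes to x4 · x3
((x1 · x2) · (x4 · x3)) unparenthesizes to x1 · x2 · x4 · x3


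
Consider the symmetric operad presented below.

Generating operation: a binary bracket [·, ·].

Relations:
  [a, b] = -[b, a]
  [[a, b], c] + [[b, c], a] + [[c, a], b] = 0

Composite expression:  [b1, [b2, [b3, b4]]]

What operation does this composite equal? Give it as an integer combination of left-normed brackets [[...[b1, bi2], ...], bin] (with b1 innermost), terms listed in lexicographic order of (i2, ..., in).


[[[b1, b2], b3], b4] - [[[b1, b2], b4], b3] - [[[b1, b3], b4], b2] + [[[b1, b4], b3], b2]


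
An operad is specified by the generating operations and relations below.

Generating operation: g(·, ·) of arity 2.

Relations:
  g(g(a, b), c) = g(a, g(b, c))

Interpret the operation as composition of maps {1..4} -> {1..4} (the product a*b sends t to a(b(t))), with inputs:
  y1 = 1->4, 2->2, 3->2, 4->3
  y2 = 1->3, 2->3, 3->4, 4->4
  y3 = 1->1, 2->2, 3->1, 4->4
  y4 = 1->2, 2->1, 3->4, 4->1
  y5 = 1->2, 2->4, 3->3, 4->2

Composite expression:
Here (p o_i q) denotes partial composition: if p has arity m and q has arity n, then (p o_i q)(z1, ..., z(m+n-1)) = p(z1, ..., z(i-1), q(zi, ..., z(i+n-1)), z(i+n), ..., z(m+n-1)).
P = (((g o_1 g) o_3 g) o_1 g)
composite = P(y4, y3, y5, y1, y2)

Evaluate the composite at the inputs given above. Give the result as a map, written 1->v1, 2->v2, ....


1->1, 2->1, 3->2, 4->2

g(y4, y3) = 1->2, 2->1, 3->2, 4->1
g(g(y4, y3), y5) = 1->1, 2->1, 3->2, 4->1
g(y1, y2) = 1->2, 2->2, 3->3, 4->3
g(g(g(y4, y3), y5), g(y1, y2)) = 1->1, 2->1, 3->2, 4->2


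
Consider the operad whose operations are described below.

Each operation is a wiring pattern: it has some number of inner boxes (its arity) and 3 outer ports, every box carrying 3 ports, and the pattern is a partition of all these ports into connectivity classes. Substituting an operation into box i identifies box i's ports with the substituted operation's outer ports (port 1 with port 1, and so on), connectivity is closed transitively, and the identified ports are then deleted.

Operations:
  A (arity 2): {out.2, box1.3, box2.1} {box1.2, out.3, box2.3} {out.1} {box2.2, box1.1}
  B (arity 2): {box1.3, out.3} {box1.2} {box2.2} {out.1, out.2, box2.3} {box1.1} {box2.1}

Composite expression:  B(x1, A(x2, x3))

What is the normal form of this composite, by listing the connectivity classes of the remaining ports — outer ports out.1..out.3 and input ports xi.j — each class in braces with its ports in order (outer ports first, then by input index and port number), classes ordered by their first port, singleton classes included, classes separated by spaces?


{out.1, out.2, x2.2, x3.3} {out.3, x1.3} {x1.1} {x1.2} {x2.1, x3.2} {x2.3, x3.1}

Two ports join when wires chain via B-identified ports.
composing A on (x2, x3), with out.j its own outer ports: {out.1} {out.2, x2.3, x3.1} {out.3, x2.2, x3.3} {x2.1, x3.2}
composing B on (x1, x2, x3), with out.j its own outer ports: {out.1, out.2, x2.2, x3.3} {out.3, x1.3} {x1.1} {x1.2} {x2.1, x3.2} {x2.3, x3.1}


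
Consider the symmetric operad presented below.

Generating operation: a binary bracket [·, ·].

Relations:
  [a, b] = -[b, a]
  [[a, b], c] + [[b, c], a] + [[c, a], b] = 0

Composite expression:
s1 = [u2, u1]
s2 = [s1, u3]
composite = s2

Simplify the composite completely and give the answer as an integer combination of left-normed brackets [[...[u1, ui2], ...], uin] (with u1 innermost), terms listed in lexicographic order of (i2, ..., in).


-[[u1, u2], u3]

In the tensor algebra, words opening u1 carry the u1-anchored form.
Composite bracket: [[u2, u1], u3]
Under [a, b] = ab - ba we get 4 signed associative words (2^2 = 4).
Only words starting with u1 matter:
  from u1u2u3, sign -1: term -[[u1, u2], u3]


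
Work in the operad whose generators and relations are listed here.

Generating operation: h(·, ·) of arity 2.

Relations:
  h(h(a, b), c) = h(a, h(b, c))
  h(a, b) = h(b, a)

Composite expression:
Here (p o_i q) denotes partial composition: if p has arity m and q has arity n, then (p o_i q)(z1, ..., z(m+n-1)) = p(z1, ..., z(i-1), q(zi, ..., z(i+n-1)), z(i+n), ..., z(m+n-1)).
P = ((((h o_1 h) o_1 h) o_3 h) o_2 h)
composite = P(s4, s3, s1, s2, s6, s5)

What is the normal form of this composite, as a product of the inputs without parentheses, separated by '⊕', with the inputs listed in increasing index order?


Any arrangement under h is one operation, so sort the s-inputs.
h(s3, s1) collapses to s3 ⊕ s1
h(s4, h(s3, s1)) collapses to s4 ⊕ s3 ⊕ s1
h(s2, s6) collapses to s2 ⊕ s6
h(h(s4, h(s3, s1)), h(s2, s6)) collapses to s4 ⊕ s3 ⊕ s1 ⊕ s2 ⊕ s6
h(h(h(s4, h(s3, s1)), h(s2, s6)), s5) collapses to s4 ⊕ s3 ⊕ s1 ⊕ s2 ⊕ s6 ⊕ s5
sorting the factors by input index: s1 ⊕ s2 ⊕ s3 ⊕ s4 ⊕ s5 ⊕ s6

s1 ⊕ s2 ⊕ s3 ⊕ s4 ⊕ s5 ⊕ s6


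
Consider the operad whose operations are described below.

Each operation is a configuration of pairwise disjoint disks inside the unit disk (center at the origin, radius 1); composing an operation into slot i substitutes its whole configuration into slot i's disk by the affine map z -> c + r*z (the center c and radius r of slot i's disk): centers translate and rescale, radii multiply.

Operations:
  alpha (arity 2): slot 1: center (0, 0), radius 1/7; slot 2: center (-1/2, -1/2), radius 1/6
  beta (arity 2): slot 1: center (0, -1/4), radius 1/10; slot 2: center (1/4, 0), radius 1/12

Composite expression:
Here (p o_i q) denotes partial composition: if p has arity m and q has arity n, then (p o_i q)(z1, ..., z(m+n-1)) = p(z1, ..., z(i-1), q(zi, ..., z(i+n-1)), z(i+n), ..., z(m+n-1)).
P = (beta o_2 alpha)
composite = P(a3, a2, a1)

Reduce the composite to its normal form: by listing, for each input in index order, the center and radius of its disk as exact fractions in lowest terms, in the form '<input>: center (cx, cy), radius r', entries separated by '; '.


a1: center (5/24, -1/24), radius 1/72; a2: center (1/4, 0), radius 1/84; a3: center (0, -1/4), radius 1/10

Below beta, radii multiply path by path; the a-disk centers shift.
a3: after 1 affine step, its disk has center (0, -1/4), radius 1/10
a2: after 2 affine steps, its disk has center (1/4, 0), radius 1/84
a1: after 2 affine steps, its disk has center (5/24, -1/24), radius 1/72
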